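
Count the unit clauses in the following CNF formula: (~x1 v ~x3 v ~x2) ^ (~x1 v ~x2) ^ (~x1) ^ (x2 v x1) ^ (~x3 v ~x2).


A unit clause contains exactly one literal.
Unit clauses found: (~x1).
Count = 1.

1


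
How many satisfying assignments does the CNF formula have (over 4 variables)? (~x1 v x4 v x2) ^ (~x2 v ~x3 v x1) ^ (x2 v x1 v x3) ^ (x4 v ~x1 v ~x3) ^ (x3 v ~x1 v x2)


Enumerate all 16 truth assignments over 4 variables.
Test each against every clause.
Satisfying assignments found: 8.

8


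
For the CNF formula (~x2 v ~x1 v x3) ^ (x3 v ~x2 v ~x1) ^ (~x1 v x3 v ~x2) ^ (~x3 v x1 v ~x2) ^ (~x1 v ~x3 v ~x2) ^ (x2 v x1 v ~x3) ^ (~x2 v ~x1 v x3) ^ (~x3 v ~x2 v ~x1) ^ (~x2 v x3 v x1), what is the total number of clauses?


Each group enclosed in parentheses joined by ^ is one clause.
Counting the conjuncts: 9 clauses.

9


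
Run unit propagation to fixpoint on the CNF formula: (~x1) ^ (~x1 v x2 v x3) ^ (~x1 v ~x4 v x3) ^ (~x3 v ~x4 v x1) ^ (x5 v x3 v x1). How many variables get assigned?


Unit propagation repeatedly assigns the literal in any unit clause, then simplifies.
Assignments in order: x1 = F.
No further unit clauses remain.
Total variables assigned = 1.

1


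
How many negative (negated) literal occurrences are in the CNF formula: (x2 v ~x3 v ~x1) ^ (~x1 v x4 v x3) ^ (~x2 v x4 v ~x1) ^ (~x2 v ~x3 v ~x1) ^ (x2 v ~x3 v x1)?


Scan each clause for negated literals.
Clause 1: 2 negative; Clause 2: 1 negative; Clause 3: 2 negative; Clause 4: 3 negative; Clause 5: 1 negative.
Total negative literal occurrences = 9.

9


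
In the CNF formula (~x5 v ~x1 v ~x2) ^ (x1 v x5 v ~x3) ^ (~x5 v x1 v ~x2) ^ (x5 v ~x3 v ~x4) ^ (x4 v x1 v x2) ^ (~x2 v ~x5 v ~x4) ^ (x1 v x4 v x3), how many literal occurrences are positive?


Scan each clause for unnegated literals.
Clause 1: 0 positive; Clause 2: 2 positive; Clause 3: 1 positive; Clause 4: 1 positive; Clause 5: 3 positive; Clause 6: 0 positive; Clause 7: 3 positive.
Total positive literal occurrences = 10.

10


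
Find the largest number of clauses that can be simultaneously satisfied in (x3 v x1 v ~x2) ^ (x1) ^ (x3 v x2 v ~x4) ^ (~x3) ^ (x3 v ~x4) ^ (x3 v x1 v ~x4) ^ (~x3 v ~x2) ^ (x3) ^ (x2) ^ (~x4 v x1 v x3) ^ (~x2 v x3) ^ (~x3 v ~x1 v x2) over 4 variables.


Enumerate all 16 truth assignments.
For each, count how many of the 12 clauses are satisfied.
The formula is not fully satisfiable, so the maximum is below 12.
Maximum simultaneously satisfiable clauses = 10.

10


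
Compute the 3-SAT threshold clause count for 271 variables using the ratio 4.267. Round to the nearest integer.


The 3-SAT phase transition occurs at approximately 4.267 clauses per variable.
m = 4.267 * 271 = 1156.357.
Rounded to nearest integer: 1156.

1156


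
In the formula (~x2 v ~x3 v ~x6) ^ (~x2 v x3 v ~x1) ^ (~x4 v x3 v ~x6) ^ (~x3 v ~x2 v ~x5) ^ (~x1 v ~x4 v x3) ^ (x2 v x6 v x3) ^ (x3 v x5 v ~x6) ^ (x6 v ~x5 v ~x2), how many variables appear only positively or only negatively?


A pure literal appears in only one polarity across all clauses.
Pure literals: x1 (negative only), x4 (negative only).
Count = 2.

2


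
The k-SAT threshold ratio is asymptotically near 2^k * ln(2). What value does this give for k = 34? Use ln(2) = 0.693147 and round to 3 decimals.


Using the asymptotic formula: threshold ~ 2^k * ln(2).
2^34 = 17179869184.
17179869184 * 0.693147 = 11908174785.282.

11908174785.282


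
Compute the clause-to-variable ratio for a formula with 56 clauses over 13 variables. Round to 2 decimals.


Clause-to-variable ratio = clauses / variables.
56 / 13 = 4.31.

4.31


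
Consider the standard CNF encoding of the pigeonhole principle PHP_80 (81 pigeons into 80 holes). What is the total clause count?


The PHP encoding has two parts:
1) At-least-one-hole clauses: 81 (one per pigeon, each with 80 literals).
2) At-most-one-pigeon-per-hole clauses: 80 holes * C(81,2) = 80 * 3240 = 259200.
Total clauses = 81 + 259200 = 259281.

259281


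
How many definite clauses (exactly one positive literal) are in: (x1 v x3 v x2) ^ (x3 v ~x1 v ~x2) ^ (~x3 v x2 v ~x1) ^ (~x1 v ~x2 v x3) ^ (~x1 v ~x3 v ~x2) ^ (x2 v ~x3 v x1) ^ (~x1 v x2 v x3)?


A definite clause has exactly one positive literal.
Clause 1: 3 positive -> not definite
Clause 2: 1 positive -> definite
Clause 3: 1 positive -> definite
Clause 4: 1 positive -> definite
Clause 5: 0 positive -> not definite
Clause 6: 2 positive -> not definite
Clause 7: 2 positive -> not definite
Definite clause count = 3.

3


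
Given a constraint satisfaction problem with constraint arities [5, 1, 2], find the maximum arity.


The arities are: 5, 1, 2.
Scan for the maximum value.
Maximum arity = 5.

5


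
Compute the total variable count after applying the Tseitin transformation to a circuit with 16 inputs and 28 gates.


The Tseitin transformation introduces one auxiliary variable per gate.
Total variables = inputs + gates = 16 + 28 = 44.

44


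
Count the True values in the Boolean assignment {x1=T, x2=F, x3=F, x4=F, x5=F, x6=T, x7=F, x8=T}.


The weight is the number of variables assigned True.
True variables: x1, x6, x8.
Weight = 3.

3


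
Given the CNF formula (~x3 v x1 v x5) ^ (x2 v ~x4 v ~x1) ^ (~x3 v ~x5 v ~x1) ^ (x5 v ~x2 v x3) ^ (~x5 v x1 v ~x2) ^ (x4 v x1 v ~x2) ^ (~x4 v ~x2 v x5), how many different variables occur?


Identify each distinct variable in the formula.
Variables found: x1, x2, x3, x4, x5.
Total distinct variables = 5.

5


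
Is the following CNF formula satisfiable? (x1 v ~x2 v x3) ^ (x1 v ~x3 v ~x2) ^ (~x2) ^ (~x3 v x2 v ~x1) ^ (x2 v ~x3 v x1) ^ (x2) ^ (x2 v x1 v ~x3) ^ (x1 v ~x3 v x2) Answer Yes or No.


Check all 8 possible truth assignments.
Number of satisfying assignments found: 0.
The formula is unsatisfiable.

No


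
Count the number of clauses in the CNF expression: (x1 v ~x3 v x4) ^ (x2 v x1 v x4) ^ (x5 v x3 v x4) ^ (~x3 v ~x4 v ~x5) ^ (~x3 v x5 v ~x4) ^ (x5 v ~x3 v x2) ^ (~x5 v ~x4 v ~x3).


Each group enclosed in parentheses joined by ^ is one clause.
Counting the conjuncts: 7 clauses.

7


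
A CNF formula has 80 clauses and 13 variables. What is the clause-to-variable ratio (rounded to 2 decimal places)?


Clause-to-variable ratio = clauses / variables.
80 / 13 = 6.15.

6.15


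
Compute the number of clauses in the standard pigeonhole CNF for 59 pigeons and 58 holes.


The PHP encoding has two parts:
1) At-least-one-hole clauses: 59 (one per pigeon, each with 58 literals).
2) At-most-one-pigeon-per-hole clauses: 58 holes * C(59,2) = 58 * 1711 = 99238.
Total clauses = 59 + 99238 = 99297.

99297


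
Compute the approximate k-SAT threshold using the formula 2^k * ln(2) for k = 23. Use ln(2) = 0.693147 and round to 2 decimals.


Using the asymptotic formula: threshold ~ 2^k * ln(2).
2^23 = 8388608.
8388608 * 0.693147 = 5814538.47.

5814538.47


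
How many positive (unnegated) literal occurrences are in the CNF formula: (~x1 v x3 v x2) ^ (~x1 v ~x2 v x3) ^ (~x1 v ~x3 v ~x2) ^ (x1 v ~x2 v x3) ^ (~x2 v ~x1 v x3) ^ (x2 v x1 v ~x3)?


Scan each clause for unnegated literals.
Clause 1: 2 positive; Clause 2: 1 positive; Clause 3: 0 positive; Clause 4: 2 positive; Clause 5: 1 positive; Clause 6: 2 positive.
Total positive literal occurrences = 8.

8


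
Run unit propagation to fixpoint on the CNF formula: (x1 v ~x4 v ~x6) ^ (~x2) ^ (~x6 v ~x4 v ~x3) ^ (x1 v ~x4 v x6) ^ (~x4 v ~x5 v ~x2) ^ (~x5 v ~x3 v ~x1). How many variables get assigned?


Unit propagation repeatedly assigns the literal in any unit clause, then simplifies.
Assignments in order: x2 = F.
No further unit clauses remain.
Total variables assigned = 1.

1


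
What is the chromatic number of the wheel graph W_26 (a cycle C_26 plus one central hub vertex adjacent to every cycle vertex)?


W_26 consists of the cycle C_26 together with a hub vertex adjacent to every cycle vertex.
The cycle C_26 needs 2 colors (even cycle -> 2).
The hub is adjacent to every cycle vertex, so it must receive a new color distinct from all of them.
Chromatic number = 2 + 1 = 3.

3


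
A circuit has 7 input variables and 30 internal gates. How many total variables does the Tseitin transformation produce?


The Tseitin transformation introduces one auxiliary variable per gate.
Total variables = inputs + gates = 7 + 30 = 37.

37


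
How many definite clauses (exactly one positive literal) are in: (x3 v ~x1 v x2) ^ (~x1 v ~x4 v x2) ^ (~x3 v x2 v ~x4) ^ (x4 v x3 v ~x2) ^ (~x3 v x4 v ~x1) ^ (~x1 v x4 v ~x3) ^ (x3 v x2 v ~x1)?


A definite clause has exactly one positive literal.
Clause 1: 2 positive -> not definite
Clause 2: 1 positive -> definite
Clause 3: 1 positive -> definite
Clause 4: 2 positive -> not definite
Clause 5: 1 positive -> definite
Clause 6: 1 positive -> definite
Clause 7: 2 positive -> not definite
Definite clause count = 4.

4


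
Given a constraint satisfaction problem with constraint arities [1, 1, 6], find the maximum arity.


The arities are: 1, 1, 6.
Scan for the maximum value.
Maximum arity = 6.

6


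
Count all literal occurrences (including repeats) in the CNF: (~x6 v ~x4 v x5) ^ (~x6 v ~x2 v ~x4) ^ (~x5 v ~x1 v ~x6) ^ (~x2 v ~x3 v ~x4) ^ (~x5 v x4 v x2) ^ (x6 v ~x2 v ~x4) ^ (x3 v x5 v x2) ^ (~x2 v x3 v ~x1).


Clause lengths: 3, 3, 3, 3, 3, 3, 3, 3.
Sum = 3 + 3 + 3 + 3 + 3 + 3 + 3 + 3 = 24.

24


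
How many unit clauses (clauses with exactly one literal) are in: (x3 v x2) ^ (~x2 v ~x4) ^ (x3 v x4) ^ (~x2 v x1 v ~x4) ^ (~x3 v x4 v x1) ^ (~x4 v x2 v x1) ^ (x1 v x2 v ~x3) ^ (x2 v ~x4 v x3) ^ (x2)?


A unit clause contains exactly one literal.
Unit clauses found: (x2).
Count = 1.

1


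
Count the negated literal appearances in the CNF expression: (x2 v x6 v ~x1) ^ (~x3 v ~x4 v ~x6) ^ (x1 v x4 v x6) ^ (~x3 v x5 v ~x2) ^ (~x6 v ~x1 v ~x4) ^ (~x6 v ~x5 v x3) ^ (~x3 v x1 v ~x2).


Scan each clause for negated literals.
Clause 1: 1 negative; Clause 2: 3 negative; Clause 3: 0 negative; Clause 4: 2 negative; Clause 5: 3 negative; Clause 6: 2 negative; Clause 7: 2 negative.
Total negative literal occurrences = 13.

13


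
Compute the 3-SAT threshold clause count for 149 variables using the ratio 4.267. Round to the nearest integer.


The 3-SAT phase transition occurs at approximately 4.267 clauses per variable.
m = 4.267 * 149 = 635.783.
Rounded to nearest integer: 636.

636


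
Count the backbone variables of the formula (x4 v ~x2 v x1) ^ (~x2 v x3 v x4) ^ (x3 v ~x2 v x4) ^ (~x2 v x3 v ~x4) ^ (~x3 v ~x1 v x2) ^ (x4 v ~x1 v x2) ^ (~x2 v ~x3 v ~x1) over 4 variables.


Find all satisfying assignments: 6 model(s).
Check which variables have the same value in every model.
No variable is fixed across all models.
Backbone size = 0.

0


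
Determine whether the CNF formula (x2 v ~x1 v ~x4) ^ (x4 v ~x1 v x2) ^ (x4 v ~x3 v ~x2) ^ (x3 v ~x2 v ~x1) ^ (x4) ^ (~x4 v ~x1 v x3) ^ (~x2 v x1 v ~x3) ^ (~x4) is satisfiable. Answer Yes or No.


Check all 16 possible truth assignments.
Number of satisfying assignments found: 0.
The formula is unsatisfiable.

No


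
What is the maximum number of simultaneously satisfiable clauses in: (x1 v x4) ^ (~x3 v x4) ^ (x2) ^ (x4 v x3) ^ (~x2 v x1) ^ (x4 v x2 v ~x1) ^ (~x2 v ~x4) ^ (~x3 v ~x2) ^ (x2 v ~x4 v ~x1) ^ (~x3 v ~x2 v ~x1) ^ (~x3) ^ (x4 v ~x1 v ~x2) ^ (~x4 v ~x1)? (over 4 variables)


Enumerate all 16 truth assignments.
For each, count how many of the 13 clauses are satisfied.
The formula is not fully satisfiable, so the maximum is below 13.
Maximum simultaneously satisfiable clauses = 12.

12


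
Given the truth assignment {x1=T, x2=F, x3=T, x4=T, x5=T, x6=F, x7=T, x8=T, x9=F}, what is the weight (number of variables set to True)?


The weight is the number of variables assigned True.
True variables: x1, x3, x4, x5, x7, x8.
Weight = 6.

6


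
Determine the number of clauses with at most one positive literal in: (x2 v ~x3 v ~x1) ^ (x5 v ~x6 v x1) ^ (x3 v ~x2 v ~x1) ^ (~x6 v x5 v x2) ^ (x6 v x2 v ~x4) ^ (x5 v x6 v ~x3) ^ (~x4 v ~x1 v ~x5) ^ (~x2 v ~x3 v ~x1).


A Horn clause has at most one positive literal.
Clause 1: 1 positive lit(s) -> Horn
Clause 2: 2 positive lit(s) -> not Horn
Clause 3: 1 positive lit(s) -> Horn
Clause 4: 2 positive lit(s) -> not Horn
Clause 5: 2 positive lit(s) -> not Horn
Clause 6: 2 positive lit(s) -> not Horn
Clause 7: 0 positive lit(s) -> Horn
Clause 8: 0 positive lit(s) -> Horn
Total Horn clauses = 4.

4


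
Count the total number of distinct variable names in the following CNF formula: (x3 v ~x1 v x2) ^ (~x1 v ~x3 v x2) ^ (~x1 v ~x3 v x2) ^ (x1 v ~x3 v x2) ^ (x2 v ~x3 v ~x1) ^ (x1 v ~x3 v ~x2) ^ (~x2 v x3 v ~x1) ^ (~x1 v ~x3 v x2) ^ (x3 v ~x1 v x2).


Identify each distinct variable in the formula.
Variables found: x1, x2, x3.
Total distinct variables = 3.

3


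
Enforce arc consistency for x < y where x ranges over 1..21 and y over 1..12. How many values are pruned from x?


For the constraint x < y, x needs a supporting value in y's domain.
x can be at most 11 (one less than y's maximum).
Valid x values from domain: 11 out of 21.
Pruned = 21 - 11 = 10.

10


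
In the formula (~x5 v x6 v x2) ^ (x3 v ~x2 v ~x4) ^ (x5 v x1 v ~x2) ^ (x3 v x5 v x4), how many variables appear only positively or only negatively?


A pure literal appears in only one polarity across all clauses.
Pure literals: x1 (positive only), x3 (positive only), x6 (positive only).
Count = 3.

3


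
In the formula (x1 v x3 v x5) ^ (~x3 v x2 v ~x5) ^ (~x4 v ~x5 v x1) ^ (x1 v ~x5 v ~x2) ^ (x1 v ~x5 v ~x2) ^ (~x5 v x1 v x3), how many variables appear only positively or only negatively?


A pure literal appears in only one polarity across all clauses.
Pure literals: x1 (positive only), x4 (negative only).
Count = 2.

2


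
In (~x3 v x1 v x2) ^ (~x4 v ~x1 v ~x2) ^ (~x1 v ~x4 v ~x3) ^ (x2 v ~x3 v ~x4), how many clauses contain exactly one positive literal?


A definite clause has exactly one positive literal.
Clause 1: 2 positive -> not definite
Clause 2: 0 positive -> not definite
Clause 3: 0 positive -> not definite
Clause 4: 1 positive -> definite
Definite clause count = 1.

1


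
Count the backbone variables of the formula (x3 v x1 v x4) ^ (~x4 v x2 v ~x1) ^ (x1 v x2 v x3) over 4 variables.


Find all satisfying assignments: 11 model(s).
Check which variables have the same value in every model.
No variable is fixed across all models.
Backbone size = 0.

0


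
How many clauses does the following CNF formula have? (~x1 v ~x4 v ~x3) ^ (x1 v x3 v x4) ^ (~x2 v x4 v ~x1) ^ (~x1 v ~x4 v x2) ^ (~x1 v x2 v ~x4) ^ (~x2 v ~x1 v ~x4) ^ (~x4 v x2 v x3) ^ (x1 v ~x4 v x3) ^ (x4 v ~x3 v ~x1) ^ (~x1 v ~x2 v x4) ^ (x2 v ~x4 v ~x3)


Each group enclosed in parentheses joined by ^ is one clause.
Counting the conjuncts: 11 clauses.

11


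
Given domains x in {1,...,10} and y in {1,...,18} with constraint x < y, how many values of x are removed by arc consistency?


For the constraint x < y, x needs a supporting value in y's domain.
x can be at most 17 (one less than y's maximum).
Valid x values from domain: 10 out of 10.
Pruned = 10 - 10 = 0.

0


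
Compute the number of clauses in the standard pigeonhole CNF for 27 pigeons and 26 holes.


The PHP encoding has two parts:
1) At-least-one-hole clauses: 27 (one per pigeon, each with 26 literals).
2) At-most-one-pigeon-per-hole clauses: 26 holes * C(27,2) = 26 * 351 = 9126.
Total clauses = 27 + 9126 = 9153.

9153


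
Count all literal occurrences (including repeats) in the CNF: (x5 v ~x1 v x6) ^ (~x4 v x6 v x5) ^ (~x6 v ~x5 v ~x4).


Clause lengths: 3, 3, 3.
Sum = 3 + 3 + 3 = 9.

9


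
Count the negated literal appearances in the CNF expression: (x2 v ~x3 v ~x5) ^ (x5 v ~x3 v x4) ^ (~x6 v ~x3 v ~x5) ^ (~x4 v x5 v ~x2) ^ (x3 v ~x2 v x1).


Scan each clause for negated literals.
Clause 1: 2 negative; Clause 2: 1 negative; Clause 3: 3 negative; Clause 4: 2 negative; Clause 5: 1 negative.
Total negative literal occurrences = 9.

9


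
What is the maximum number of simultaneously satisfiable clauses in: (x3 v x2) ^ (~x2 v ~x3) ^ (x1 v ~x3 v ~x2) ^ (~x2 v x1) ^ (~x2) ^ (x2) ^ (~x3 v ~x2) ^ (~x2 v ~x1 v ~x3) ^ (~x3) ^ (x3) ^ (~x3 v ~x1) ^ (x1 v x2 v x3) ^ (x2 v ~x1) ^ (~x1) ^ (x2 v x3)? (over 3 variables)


Enumerate all 8 truth assignments.
For each, count how many of the 15 clauses are satisfied.
The formula is not fully satisfiable, so the maximum is below 15.
Maximum simultaneously satisfiable clauses = 13.

13


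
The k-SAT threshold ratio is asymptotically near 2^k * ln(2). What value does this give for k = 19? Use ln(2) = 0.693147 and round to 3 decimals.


Using the asymptotic formula: threshold ~ 2^k * ln(2).
2^19 = 524288.
524288 * 0.693147 = 363408.654.

363408.654


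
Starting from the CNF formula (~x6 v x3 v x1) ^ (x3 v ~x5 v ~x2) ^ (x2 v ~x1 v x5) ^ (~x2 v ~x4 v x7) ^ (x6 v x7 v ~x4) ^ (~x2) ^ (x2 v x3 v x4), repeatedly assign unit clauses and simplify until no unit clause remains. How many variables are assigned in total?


Unit propagation repeatedly assigns the literal in any unit clause, then simplifies.
Assignments in order: x2 = F.
No further unit clauses remain.
Total variables assigned = 1.

1


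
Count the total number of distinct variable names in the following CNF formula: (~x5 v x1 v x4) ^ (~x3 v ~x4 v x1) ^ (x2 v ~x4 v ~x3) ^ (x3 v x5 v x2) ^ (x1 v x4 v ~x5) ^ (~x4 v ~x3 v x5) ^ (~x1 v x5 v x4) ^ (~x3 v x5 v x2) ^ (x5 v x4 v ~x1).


Identify each distinct variable in the formula.
Variables found: x1, x2, x3, x4, x5.
Total distinct variables = 5.

5


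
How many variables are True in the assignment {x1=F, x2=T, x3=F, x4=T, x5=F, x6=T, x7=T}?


The weight is the number of variables assigned True.
True variables: x2, x4, x6, x7.
Weight = 4.

4


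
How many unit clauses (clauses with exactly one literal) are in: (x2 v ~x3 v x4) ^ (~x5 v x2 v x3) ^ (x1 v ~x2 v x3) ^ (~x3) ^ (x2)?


A unit clause contains exactly one literal.
Unit clauses found: (~x3), (x2).
Count = 2.

2


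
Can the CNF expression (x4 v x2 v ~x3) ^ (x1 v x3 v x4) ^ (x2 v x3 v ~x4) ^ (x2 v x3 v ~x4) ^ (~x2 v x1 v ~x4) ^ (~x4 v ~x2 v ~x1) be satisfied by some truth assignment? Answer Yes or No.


Check all 16 possible truth assignments.
Number of satisfying assignments found: 6.
The formula is satisfiable.

Yes


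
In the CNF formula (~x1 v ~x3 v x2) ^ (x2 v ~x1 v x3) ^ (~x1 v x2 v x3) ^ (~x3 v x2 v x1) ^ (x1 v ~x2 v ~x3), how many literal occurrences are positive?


Scan each clause for unnegated literals.
Clause 1: 1 positive; Clause 2: 2 positive; Clause 3: 2 positive; Clause 4: 2 positive; Clause 5: 1 positive.
Total positive literal occurrences = 8.

8


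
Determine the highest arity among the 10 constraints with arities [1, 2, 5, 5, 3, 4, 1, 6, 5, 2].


The arities are: 1, 2, 5, 5, 3, 4, 1, 6, 5, 2.
Scan for the maximum value.
Maximum arity = 6.

6


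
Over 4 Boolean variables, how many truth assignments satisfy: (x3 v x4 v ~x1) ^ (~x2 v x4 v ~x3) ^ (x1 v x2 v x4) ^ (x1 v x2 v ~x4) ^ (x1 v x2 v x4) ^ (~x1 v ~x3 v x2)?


Enumerate all 16 truth assignments over 4 variables.
Test each against every clause.
Satisfying assignments found: 6.

6


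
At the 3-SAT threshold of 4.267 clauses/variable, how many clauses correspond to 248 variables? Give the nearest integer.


The 3-SAT phase transition occurs at approximately 4.267 clauses per variable.
m = 4.267 * 248 = 1058.216.
Rounded to nearest integer: 1058.

1058


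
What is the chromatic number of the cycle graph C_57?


An odd cycle cannot be 2-colored: alternating two colors around the cycle returns to the start with a conflict.
Since 57 is odd, three colors are required (and three suffice).
Chromatic number = 3.

3


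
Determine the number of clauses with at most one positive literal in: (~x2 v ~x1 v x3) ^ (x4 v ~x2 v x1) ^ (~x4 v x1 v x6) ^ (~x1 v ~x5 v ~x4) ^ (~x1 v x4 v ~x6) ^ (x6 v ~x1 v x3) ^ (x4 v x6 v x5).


A Horn clause has at most one positive literal.
Clause 1: 1 positive lit(s) -> Horn
Clause 2: 2 positive lit(s) -> not Horn
Clause 3: 2 positive lit(s) -> not Horn
Clause 4: 0 positive lit(s) -> Horn
Clause 5: 1 positive lit(s) -> Horn
Clause 6: 2 positive lit(s) -> not Horn
Clause 7: 3 positive lit(s) -> not Horn
Total Horn clauses = 3.

3


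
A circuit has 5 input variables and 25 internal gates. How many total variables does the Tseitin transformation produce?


The Tseitin transformation introduces one auxiliary variable per gate.
Total variables = inputs + gates = 5 + 25 = 30.

30


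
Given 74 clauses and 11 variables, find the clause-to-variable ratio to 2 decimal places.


Clause-to-variable ratio = clauses / variables.
74 / 11 = 6.73.

6.73


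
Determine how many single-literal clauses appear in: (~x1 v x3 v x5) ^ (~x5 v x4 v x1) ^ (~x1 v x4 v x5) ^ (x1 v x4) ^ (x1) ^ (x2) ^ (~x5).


A unit clause contains exactly one literal.
Unit clauses found: (x1), (x2), (~x5).
Count = 3.

3


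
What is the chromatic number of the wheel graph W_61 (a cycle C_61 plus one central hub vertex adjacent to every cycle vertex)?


W_61 consists of the cycle C_61 together with a hub vertex adjacent to every cycle vertex.
The cycle C_61 needs 3 colors (odd cycle -> 3).
The hub is adjacent to every cycle vertex, so it must receive a new color distinct from all of them.
Chromatic number = 3 + 1 = 4.

4


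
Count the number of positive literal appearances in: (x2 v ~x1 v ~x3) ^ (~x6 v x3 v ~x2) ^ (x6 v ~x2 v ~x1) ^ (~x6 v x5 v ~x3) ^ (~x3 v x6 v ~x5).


Scan each clause for unnegated literals.
Clause 1: 1 positive; Clause 2: 1 positive; Clause 3: 1 positive; Clause 4: 1 positive; Clause 5: 1 positive.
Total positive literal occurrences = 5.

5


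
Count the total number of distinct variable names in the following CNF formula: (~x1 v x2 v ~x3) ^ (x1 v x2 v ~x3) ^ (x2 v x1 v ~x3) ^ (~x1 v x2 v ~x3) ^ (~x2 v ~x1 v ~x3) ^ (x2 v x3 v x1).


Identify each distinct variable in the formula.
Variables found: x1, x2, x3.
Total distinct variables = 3.

3


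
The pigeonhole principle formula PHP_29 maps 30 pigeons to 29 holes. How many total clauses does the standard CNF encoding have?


The PHP encoding has two parts:
1) At-least-one-hole clauses: 30 (one per pigeon, each with 29 literals).
2) At-most-one-pigeon-per-hole clauses: 29 holes * C(30,2) = 29 * 435 = 12615.
Total clauses = 30 + 12615 = 12645.

12645


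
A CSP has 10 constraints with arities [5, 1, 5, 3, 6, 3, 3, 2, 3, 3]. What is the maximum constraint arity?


The arities are: 5, 1, 5, 3, 6, 3, 3, 2, 3, 3.
Scan for the maximum value.
Maximum arity = 6.

6


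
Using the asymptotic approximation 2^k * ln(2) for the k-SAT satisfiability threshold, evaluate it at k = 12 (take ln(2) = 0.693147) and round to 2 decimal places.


Using the asymptotic formula: threshold ~ 2^k * ln(2).
2^12 = 4096.
4096 * 0.693147 = 2839.13.

2839.13


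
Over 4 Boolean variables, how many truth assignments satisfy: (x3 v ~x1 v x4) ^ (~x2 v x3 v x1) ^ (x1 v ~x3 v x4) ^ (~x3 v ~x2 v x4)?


Enumerate all 16 truth assignments over 4 variables.
Test each against every clause.
Satisfying assignments found: 9.

9


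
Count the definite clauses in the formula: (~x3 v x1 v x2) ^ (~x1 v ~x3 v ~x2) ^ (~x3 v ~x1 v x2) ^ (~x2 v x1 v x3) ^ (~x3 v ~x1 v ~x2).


A definite clause has exactly one positive literal.
Clause 1: 2 positive -> not definite
Clause 2: 0 positive -> not definite
Clause 3: 1 positive -> definite
Clause 4: 2 positive -> not definite
Clause 5: 0 positive -> not definite
Definite clause count = 1.

1


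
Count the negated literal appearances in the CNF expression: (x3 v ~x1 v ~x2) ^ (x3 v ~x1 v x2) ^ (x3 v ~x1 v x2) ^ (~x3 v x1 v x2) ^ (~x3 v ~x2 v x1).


Scan each clause for negated literals.
Clause 1: 2 negative; Clause 2: 1 negative; Clause 3: 1 negative; Clause 4: 1 negative; Clause 5: 2 negative.
Total negative literal occurrences = 7.

7


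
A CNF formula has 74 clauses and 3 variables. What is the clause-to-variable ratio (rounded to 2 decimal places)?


Clause-to-variable ratio = clauses / variables.
74 / 3 = 24.67.

24.67


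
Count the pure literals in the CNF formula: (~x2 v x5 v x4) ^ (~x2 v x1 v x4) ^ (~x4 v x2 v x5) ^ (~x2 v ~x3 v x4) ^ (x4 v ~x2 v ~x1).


A pure literal appears in only one polarity across all clauses.
Pure literals: x3 (negative only), x5 (positive only).
Count = 2.

2


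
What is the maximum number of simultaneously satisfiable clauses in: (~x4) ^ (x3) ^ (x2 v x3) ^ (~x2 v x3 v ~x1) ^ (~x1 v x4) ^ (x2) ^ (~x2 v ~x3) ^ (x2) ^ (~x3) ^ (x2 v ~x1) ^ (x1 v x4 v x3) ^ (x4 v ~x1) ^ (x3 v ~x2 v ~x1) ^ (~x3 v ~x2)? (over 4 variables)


Enumerate all 16 truth assignments.
For each, count how many of the 14 clauses are satisfied.
The formula is not fully satisfiable, so the maximum is below 14.
Maximum simultaneously satisfiable clauses = 12.

12


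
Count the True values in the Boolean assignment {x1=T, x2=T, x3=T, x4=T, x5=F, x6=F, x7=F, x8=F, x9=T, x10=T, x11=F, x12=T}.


The weight is the number of variables assigned True.
True variables: x1, x2, x3, x4, x9, x10, x12.
Weight = 7.

7


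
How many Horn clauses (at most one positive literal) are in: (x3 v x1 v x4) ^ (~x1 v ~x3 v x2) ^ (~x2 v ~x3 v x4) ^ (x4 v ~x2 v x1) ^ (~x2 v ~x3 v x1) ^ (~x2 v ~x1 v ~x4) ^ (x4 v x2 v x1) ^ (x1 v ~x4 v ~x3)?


A Horn clause has at most one positive literal.
Clause 1: 3 positive lit(s) -> not Horn
Clause 2: 1 positive lit(s) -> Horn
Clause 3: 1 positive lit(s) -> Horn
Clause 4: 2 positive lit(s) -> not Horn
Clause 5: 1 positive lit(s) -> Horn
Clause 6: 0 positive lit(s) -> Horn
Clause 7: 3 positive lit(s) -> not Horn
Clause 8: 1 positive lit(s) -> Horn
Total Horn clauses = 5.

5


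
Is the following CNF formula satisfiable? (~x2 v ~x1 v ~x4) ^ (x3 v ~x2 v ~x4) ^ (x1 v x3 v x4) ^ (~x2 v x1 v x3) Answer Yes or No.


Check all 16 possible truth assignments.
Number of satisfying assignments found: 11.
The formula is satisfiable.

Yes


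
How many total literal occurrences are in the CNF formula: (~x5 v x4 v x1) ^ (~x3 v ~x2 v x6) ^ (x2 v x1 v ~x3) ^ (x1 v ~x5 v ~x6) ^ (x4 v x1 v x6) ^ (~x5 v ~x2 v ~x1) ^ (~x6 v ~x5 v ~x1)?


Clause lengths: 3, 3, 3, 3, 3, 3, 3.
Sum = 3 + 3 + 3 + 3 + 3 + 3 + 3 = 21.

21


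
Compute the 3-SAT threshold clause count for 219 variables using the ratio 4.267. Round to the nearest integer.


The 3-SAT phase transition occurs at approximately 4.267 clauses per variable.
m = 4.267 * 219 = 934.473.
Rounded to nearest integer: 934.

934


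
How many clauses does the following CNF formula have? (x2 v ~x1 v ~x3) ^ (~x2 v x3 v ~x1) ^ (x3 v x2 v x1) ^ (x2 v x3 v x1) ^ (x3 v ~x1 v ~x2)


Each group enclosed in parentheses joined by ^ is one clause.
Counting the conjuncts: 5 clauses.

5


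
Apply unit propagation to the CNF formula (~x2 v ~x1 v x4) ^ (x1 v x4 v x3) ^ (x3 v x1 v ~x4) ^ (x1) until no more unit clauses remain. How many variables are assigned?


Unit propagation repeatedly assigns the literal in any unit clause, then simplifies.
Assignments in order: x1 = T.
No further unit clauses remain.
Total variables assigned = 1.

1


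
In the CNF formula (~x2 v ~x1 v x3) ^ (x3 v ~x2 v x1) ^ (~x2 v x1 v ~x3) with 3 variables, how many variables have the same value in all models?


Find all satisfying assignments: 5 model(s).
Check which variables have the same value in every model.
No variable is fixed across all models.
Backbone size = 0.

0


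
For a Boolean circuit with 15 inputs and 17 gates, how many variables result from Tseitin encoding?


The Tseitin transformation introduces one auxiliary variable per gate.
Total variables = inputs + gates = 15 + 17 = 32.

32


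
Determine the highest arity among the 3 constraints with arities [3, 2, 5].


The arities are: 3, 2, 5.
Scan for the maximum value.
Maximum arity = 5.

5


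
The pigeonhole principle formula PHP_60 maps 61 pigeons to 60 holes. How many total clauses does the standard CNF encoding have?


The PHP encoding has two parts:
1) At-least-one-hole clauses: 61 (one per pigeon, each with 60 literals).
2) At-most-one-pigeon-per-hole clauses: 60 holes * C(61,2) = 60 * 1830 = 109800.
Total clauses = 61 + 109800 = 109861.

109861


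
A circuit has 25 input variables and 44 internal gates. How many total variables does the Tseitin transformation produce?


The Tseitin transformation introduces one auxiliary variable per gate.
Total variables = inputs + gates = 25 + 44 = 69.

69


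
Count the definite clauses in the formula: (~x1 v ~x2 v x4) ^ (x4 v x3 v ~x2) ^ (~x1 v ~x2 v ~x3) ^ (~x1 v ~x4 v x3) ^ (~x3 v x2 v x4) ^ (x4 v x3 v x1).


A definite clause has exactly one positive literal.
Clause 1: 1 positive -> definite
Clause 2: 2 positive -> not definite
Clause 3: 0 positive -> not definite
Clause 4: 1 positive -> definite
Clause 5: 2 positive -> not definite
Clause 6: 3 positive -> not definite
Definite clause count = 2.

2


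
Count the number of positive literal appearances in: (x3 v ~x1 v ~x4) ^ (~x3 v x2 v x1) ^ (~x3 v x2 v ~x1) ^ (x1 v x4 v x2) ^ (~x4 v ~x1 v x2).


Scan each clause for unnegated literals.
Clause 1: 1 positive; Clause 2: 2 positive; Clause 3: 1 positive; Clause 4: 3 positive; Clause 5: 1 positive.
Total positive literal occurrences = 8.

8


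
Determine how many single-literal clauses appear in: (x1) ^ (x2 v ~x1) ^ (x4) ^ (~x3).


A unit clause contains exactly one literal.
Unit clauses found: (x1), (x4), (~x3).
Count = 3.

3


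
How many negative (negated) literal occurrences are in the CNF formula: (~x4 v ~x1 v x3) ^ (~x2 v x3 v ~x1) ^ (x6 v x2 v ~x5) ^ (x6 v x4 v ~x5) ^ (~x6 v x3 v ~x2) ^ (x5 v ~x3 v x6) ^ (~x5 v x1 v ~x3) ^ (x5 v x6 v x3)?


Scan each clause for negated literals.
Clause 1: 2 negative; Clause 2: 2 negative; Clause 3: 1 negative; Clause 4: 1 negative; Clause 5: 2 negative; Clause 6: 1 negative; Clause 7: 2 negative; Clause 8: 0 negative.
Total negative literal occurrences = 11.

11


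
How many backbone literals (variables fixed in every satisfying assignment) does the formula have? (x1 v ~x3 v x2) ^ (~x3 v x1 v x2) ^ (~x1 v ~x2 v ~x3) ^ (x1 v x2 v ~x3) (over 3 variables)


Find all satisfying assignments: 6 model(s).
Check which variables have the same value in every model.
No variable is fixed across all models.
Backbone size = 0.

0


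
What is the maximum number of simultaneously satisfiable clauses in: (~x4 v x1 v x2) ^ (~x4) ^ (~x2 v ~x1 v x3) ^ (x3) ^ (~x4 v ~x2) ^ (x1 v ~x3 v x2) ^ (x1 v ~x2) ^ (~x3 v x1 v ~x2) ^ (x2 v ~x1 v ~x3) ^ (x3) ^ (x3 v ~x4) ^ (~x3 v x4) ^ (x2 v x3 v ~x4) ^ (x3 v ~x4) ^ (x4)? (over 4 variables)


Enumerate all 16 truth assignments.
For each, count how many of the 15 clauses are satisfied.
The formula is not fully satisfiable, so the maximum is below 15.
Maximum simultaneously satisfiable clauses = 13.

13


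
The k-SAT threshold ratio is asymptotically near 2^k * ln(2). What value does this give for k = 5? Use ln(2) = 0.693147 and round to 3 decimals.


Using the asymptotic formula: threshold ~ 2^k * ln(2).
2^5 = 32.
32 * 0.693147 = 22.181.

22.181


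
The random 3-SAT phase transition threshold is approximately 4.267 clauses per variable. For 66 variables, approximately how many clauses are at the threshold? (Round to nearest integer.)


The 3-SAT phase transition occurs at approximately 4.267 clauses per variable.
m = 4.267 * 66 = 281.622.
Rounded to nearest integer: 282.

282


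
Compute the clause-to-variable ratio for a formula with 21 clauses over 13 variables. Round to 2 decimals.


Clause-to-variable ratio = clauses / variables.
21 / 13 = 1.62.

1.62


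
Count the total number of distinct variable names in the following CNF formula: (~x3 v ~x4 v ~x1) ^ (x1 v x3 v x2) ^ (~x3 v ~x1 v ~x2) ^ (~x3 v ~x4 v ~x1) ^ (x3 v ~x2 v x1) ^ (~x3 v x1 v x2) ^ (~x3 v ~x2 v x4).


Identify each distinct variable in the formula.
Variables found: x1, x2, x3, x4.
Total distinct variables = 4.

4


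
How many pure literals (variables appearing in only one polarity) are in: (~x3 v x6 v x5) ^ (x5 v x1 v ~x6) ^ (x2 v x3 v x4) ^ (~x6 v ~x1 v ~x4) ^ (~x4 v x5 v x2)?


A pure literal appears in only one polarity across all clauses.
Pure literals: x2 (positive only), x5 (positive only).
Count = 2.

2


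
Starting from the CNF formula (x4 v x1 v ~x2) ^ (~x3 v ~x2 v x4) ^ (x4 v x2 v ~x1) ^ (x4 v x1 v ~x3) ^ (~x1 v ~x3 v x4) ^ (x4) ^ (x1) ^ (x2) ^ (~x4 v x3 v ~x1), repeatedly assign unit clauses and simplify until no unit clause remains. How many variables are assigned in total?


Unit propagation repeatedly assigns the literal in any unit clause, then simplifies.
Assignments in order: x4 = T, x1 = T, x2 = T, x3 = T.
No further unit clauses remain.
Total variables assigned = 4.

4


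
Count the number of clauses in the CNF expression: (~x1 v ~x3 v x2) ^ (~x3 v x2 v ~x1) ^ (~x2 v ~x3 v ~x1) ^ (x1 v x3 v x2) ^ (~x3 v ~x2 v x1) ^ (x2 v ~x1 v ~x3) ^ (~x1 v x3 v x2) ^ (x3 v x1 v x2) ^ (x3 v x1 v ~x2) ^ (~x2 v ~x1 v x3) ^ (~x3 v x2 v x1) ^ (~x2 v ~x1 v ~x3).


Each group enclosed in parentheses joined by ^ is one clause.
Counting the conjuncts: 12 clauses.

12


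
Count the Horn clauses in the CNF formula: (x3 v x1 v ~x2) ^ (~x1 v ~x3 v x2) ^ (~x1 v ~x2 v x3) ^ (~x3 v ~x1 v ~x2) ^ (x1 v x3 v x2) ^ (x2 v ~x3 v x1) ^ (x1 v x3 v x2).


A Horn clause has at most one positive literal.
Clause 1: 2 positive lit(s) -> not Horn
Clause 2: 1 positive lit(s) -> Horn
Clause 3: 1 positive lit(s) -> Horn
Clause 4: 0 positive lit(s) -> Horn
Clause 5: 3 positive lit(s) -> not Horn
Clause 6: 2 positive lit(s) -> not Horn
Clause 7: 3 positive lit(s) -> not Horn
Total Horn clauses = 3.

3


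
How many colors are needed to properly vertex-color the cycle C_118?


A cycle on an even number of vertices is bipartite: alternate two colors around the cycle.
Since 118 is even, two colors suffice, and at least two are needed because the graph has edges.
Chromatic number = 2.

2


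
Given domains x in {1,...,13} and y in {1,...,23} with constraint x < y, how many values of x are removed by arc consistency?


For the constraint x < y, x needs a supporting value in y's domain.
x can be at most 22 (one less than y's maximum).
Valid x values from domain: 13 out of 13.
Pruned = 13 - 13 = 0.

0


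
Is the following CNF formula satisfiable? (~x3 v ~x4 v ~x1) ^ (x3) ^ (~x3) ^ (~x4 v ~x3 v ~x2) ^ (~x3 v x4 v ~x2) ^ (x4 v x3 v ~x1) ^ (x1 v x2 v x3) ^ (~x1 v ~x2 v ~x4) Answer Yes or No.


Check all 16 possible truth assignments.
Number of satisfying assignments found: 0.
The formula is unsatisfiable.

No


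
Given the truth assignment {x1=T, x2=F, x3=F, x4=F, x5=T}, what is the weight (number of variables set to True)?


The weight is the number of variables assigned True.
True variables: x1, x5.
Weight = 2.

2


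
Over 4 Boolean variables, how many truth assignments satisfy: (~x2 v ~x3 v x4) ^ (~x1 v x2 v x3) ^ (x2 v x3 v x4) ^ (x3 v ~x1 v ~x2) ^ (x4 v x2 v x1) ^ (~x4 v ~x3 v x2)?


Enumerate all 16 truth assignments over 4 variables.
Test each against every clause.
Satisfying assignments found: 6.

6


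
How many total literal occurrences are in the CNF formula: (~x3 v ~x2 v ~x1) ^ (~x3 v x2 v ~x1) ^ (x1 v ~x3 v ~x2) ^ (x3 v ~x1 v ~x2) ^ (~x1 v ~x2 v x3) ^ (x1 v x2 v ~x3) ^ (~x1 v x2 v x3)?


Clause lengths: 3, 3, 3, 3, 3, 3, 3.
Sum = 3 + 3 + 3 + 3 + 3 + 3 + 3 = 21.

21


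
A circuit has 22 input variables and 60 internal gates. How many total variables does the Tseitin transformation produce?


The Tseitin transformation introduces one auxiliary variable per gate.
Total variables = inputs + gates = 22 + 60 = 82.

82


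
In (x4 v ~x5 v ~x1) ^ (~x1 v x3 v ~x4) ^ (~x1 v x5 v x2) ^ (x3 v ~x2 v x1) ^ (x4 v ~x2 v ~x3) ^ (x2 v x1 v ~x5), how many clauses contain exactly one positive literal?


A definite clause has exactly one positive literal.
Clause 1: 1 positive -> definite
Clause 2: 1 positive -> definite
Clause 3: 2 positive -> not definite
Clause 4: 2 positive -> not definite
Clause 5: 1 positive -> definite
Clause 6: 2 positive -> not definite
Definite clause count = 3.

3


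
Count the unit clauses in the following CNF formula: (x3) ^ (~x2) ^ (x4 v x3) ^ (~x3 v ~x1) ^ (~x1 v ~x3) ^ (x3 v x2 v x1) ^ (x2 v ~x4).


A unit clause contains exactly one literal.
Unit clauses found: (x3), (~x2).
Count = 2.

2


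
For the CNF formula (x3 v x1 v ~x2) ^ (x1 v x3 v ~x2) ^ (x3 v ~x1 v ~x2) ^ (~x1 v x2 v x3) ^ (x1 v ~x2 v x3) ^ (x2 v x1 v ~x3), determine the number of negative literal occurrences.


Scan each clause for negated literals.
Clause 1: 1 negative; Clause 2: 1 negative; Clause 3: 2 negative; Clause 4: 1 negative; Clause 5: 1 negative; Clause 6: 1 negative.
Total negative literal occurrences = 7.

7


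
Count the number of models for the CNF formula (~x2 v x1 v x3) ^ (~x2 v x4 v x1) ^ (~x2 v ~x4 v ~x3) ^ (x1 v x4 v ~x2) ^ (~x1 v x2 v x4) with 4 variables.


Enumerate all 16 truth assignments over 4 variables.
Test each against every clause.
Satisfying assignments found: 9.

9


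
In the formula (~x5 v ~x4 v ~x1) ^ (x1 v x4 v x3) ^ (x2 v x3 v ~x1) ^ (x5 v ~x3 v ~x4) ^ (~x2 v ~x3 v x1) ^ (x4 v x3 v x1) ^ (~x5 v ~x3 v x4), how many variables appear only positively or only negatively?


A pure literal appears in only one polarity across all clauses.
No pure literals found.
Count = 0.

0


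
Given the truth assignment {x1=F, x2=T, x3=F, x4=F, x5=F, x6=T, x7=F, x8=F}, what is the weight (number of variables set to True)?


The weight is the number of variables assigned True.
True variables: x2, x6.
Weight = 2.

2


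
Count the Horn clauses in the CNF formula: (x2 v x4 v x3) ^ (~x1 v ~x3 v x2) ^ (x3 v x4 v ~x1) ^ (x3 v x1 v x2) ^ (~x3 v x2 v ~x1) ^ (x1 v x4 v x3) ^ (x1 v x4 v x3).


A Horn clause has at most one positive literal.
Clause 1: 3 positive lit(s) -> not Horn
Clause 2: 1 positive lit(s) -> Horn
Clause 3: 2 positive lit(s) -> not Horn
Clause 4: 3 positive lit(s) -> not Horn
Clause 5: 1 positive lit(s) -> Horn
Clause 6: 3 positive lit(s) -> not Horn
Clause 7: 3 positive lit(s) -> not Horn
Total Horn clauses = 2.

2


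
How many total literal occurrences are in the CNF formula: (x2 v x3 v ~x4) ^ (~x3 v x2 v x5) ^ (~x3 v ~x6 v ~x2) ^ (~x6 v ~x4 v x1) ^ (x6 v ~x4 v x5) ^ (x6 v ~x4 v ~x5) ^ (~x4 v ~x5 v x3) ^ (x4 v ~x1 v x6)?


Clause lengths: 3, 3, 3, 3, 3, 3, 3, 3.
Sum = 3 + 3 + 3 + 3 + 3 + 3 + 3 + 3 = 24.

24


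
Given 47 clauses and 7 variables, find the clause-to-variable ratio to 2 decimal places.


Clause-to-variable ratio = clauses / variables.
47 / 7 = 6.71.

6.71


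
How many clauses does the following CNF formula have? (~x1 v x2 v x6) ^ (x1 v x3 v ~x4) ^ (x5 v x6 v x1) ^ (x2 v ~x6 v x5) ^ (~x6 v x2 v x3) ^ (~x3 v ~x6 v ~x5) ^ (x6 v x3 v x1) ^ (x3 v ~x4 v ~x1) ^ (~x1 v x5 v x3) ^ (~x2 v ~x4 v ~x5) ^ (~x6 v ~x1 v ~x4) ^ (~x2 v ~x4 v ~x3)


Each group enclosed in parentheses joined by ^ is one clause.
Counting the conjuncts: 12 clauses.

12


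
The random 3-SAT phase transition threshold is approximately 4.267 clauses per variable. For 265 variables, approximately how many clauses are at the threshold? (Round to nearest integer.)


The 3-SAT phase transition occurs at approximately 4.267 clauses per variable.
m = 4.267 * 265 = 1130.755.
Rounded to nearest integer: 1131.

1131


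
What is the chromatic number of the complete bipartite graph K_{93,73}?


K_{93,73} is bipartite by definition: the two parts are independent sets, with every edge crossing between them.
Color all vertices in one part with color 1 and all vertices in the other part with color 2.
Since the graph has at least one edge, one color does not suffice.
Chromatic number = 2.

2


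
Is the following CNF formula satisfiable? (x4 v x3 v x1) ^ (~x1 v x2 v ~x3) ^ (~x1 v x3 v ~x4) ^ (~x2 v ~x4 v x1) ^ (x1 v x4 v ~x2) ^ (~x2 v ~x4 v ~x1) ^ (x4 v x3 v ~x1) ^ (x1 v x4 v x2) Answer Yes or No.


Check all 16 possible truth assignments.
Number of satisfying assignments found: 3.
The formula is satisfiable.

Yes
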